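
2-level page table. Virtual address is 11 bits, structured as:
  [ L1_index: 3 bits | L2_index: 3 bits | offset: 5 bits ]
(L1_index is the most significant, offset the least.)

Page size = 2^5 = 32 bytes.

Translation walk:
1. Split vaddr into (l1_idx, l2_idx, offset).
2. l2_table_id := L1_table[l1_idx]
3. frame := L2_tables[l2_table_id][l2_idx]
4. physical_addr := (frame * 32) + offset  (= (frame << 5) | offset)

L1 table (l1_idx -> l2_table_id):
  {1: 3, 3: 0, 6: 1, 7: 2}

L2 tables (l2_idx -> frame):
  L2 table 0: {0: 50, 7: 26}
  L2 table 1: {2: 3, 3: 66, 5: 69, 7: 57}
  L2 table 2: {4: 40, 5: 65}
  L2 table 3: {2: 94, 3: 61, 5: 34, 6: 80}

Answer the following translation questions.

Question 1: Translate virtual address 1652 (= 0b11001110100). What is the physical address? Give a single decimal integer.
Answer: 2132

Derivation:
vaddr = 1652 = 0b11001110100
Split: l1_idx=6, l2_idx=3, offset=20
L1[6] = 1
L2[1][3] = 66
paddr = 66 * 32 + 20 = 2132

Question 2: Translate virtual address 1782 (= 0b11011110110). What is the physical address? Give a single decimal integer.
Answer: 1846

Derivation:
vaddr = 1782 = 0b11011110110
Split: l1_idx=6, l2_idx=7, offset=22
L1[6] = 1
L2[1][7] = 57
paddr = 57 * 32 + 22 = 1846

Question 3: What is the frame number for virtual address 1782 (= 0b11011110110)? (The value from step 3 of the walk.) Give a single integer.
vaddr = 1782: l1_idx=6, l2_idx=7
L1[6] = 1; L2[1][7] = 57

Answer: 57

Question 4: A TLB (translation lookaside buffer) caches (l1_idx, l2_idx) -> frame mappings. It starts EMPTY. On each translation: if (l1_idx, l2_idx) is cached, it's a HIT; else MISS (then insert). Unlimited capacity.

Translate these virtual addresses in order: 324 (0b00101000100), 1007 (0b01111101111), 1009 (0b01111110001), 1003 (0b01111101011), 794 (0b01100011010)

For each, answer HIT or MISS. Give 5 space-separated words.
vaddr=324: (1,2) not in TLB -> MISS, insert
vaddr=1007: (3,7) not in TLB -> MISS, insert
vaddr=1009: (3,7) in TLB -> HIT
vaddr=1003: (3,7) in TLB -> HIT
vaddr=794: (3,0) not in TLB -> MISS, insert

Answer: MISS MISS HIT HIT MISS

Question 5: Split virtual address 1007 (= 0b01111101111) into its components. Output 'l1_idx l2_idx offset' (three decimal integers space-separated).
vaddr = 1007 = 0b01111101111
  top 3 bits -> l1_idx = 3
  next 3 bits -> l2_idx = 7
  bottom 5 bits -> offset = 15

Answer: 3 7 15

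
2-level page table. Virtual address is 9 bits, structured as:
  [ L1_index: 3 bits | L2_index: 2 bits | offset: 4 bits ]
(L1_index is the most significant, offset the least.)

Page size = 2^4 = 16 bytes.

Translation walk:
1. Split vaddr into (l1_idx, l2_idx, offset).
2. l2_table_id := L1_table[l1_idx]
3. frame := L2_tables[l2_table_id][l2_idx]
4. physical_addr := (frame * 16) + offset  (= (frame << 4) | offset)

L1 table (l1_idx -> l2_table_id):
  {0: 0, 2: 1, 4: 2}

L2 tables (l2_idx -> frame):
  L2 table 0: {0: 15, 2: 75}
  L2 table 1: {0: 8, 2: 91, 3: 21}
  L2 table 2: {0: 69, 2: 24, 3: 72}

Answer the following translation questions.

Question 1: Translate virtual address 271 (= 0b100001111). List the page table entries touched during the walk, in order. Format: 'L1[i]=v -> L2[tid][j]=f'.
vaddr = 271 = 0b100001111
Split: l1_idx=4, l2_idx=0, offset=15

Answer: L1[4]=2 -> L2[2][0]=69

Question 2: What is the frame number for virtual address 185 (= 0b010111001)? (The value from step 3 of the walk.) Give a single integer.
Answer: 21

Derivation:
vaddr = 185: l1_idx=2, l2_idx=3
L1[2] = 1; L2[1][3] = 21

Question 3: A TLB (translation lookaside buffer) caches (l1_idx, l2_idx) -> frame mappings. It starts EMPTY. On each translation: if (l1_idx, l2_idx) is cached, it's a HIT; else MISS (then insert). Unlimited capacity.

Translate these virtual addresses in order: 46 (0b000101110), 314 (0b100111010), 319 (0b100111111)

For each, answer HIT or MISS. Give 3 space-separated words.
vaddr=46: (0,2) not in TLB -> MISS, insert
vaddr=314: (4,3) not in TLB -> MISS, insert
vaddr=319: (4,3) in TLB -> HIT

Answer: MISS MISS HIT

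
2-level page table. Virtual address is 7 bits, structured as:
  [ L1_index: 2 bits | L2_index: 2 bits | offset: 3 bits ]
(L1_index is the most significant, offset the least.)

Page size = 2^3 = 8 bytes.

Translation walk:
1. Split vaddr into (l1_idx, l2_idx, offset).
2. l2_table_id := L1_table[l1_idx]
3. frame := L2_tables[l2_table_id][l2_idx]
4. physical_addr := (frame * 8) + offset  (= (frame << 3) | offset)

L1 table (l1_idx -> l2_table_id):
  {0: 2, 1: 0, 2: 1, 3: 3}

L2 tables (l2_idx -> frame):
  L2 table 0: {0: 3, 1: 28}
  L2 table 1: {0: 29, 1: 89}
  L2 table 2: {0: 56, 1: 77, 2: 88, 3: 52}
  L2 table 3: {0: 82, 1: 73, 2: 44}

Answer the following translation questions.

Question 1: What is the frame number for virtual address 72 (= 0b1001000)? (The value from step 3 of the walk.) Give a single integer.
Answer: 89

Derivation:
vaddr = 72: l1_idx=2, l2_idx=1
L1[2] = 1; L2[1][1] = 89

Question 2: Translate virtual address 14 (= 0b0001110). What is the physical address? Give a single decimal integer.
Answer: 622

Derivation:
vaddr = 14 = 0b0001110
Split: l1_idx=0, l2_idx=1, offset=6
L1[0] = 2
L2[2][1] = 77
paddr = 77 * 8 + 6 = 622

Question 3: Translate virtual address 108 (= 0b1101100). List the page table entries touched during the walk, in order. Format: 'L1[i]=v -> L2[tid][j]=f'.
Answer: L1[3]=3 -> L2[3][1]=73

Derivation:
vaddr = 108 = 0b1101100
Split: l1_idx=3, l2_idx=1, offset=4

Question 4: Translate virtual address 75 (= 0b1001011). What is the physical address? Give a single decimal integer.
vaddr = 75 = 0b1001011
Split: l1_idx=2, l2_idx=1, offset=3
L1[2] = 1
L2[1][1] = 89
paddr = 89 * 8 + 3 = 715

Answer: 715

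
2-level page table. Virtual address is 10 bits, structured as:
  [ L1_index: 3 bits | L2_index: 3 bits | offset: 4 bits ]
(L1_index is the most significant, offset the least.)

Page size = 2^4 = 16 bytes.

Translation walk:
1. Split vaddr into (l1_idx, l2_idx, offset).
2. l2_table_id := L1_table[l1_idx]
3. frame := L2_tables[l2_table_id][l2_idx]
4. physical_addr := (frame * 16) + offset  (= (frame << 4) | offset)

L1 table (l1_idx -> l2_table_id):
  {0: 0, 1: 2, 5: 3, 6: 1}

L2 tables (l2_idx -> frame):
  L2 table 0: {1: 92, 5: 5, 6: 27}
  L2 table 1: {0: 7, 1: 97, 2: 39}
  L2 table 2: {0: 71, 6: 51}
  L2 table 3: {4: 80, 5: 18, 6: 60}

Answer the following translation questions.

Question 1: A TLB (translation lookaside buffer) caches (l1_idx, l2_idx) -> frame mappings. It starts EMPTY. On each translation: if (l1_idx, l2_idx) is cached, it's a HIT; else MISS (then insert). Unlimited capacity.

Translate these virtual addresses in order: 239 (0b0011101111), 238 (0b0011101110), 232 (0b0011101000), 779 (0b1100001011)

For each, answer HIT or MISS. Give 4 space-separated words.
vaddr=239: (1,6) not in TLB -> MISS, insert
vaddr=238: (1,6) in TLB -> HIT
vaddr=232: (1,6) in TLB -> HIT
vaddr=779: (6,0) not in TLB -> MISS, insert

Answer: MISS HIT HIT MISS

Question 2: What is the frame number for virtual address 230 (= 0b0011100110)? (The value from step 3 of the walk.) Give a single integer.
Answer: 51

Derivation:
vaddr = 230: l1_idx=1, l2_idx=6
L1[1] = 2; L2[2][6] = 51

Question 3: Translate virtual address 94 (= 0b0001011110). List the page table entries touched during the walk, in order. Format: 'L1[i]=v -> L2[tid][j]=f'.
vaddr = 94 = 0b0001011110
Split: l1_idx=0, l2_idx=5, offset=14

Answer: L1[0]=0 -> L2[0][5]=5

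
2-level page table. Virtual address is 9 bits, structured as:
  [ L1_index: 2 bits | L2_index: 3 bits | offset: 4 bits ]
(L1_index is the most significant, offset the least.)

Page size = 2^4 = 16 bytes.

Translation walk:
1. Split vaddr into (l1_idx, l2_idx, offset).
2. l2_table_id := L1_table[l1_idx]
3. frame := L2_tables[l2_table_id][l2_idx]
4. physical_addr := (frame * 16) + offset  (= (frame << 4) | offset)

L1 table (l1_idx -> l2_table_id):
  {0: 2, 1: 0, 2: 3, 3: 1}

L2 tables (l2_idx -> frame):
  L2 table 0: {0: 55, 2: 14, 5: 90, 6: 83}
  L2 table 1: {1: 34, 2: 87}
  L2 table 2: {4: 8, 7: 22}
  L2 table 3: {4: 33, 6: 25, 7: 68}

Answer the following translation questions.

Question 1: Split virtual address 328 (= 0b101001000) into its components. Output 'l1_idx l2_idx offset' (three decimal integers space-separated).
Answer: 2 4 8

Derivation:
vaddr = 328 = 0b101001000
  top 2 bits -> l1_idx = 2
  next 3 bits -> l2_idx = 4
  bottom 4 bits -> offset = 8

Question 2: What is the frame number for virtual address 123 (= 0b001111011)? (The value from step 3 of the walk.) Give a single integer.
vaddr = 123: l1_idx=0, l2_idx=7
L1[0] = 2; L2[2][7] = 22

Answer: 22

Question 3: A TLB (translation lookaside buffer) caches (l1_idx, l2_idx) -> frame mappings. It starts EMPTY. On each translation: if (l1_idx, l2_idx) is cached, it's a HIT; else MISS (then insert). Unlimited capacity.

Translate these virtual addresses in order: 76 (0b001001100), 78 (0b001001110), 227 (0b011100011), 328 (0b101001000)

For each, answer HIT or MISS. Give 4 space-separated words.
Answer: MISS HIT MISS MISS

Derivation:
vaddr=76: (0,4) not in TLB -> MISS, insert
vaddr=78: (0,4) in TLB -> HIT
vaddr=227: (1,6) not in TLB -> MISS, insert
vaddr=328: (2,4) not in TLB -> MISS, insert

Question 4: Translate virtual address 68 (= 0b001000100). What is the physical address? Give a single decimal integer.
Answer: 132

Derivation:
vaddr = 68 = 0b001000100
Split: l1_idx=0, l2_idx=4, offset=4
L1[0] = 2
L2[2][4] = 8
paddr = 8 * 16 + 4 = 132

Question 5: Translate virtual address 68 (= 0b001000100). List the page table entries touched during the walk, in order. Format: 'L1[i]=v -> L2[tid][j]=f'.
Answer: L1[0]=2 -> L2[2][4]=8

Derivation:
vaddr = 68 = 0b001000100
Split: l1_idx=0, l2_idx=4, offset=4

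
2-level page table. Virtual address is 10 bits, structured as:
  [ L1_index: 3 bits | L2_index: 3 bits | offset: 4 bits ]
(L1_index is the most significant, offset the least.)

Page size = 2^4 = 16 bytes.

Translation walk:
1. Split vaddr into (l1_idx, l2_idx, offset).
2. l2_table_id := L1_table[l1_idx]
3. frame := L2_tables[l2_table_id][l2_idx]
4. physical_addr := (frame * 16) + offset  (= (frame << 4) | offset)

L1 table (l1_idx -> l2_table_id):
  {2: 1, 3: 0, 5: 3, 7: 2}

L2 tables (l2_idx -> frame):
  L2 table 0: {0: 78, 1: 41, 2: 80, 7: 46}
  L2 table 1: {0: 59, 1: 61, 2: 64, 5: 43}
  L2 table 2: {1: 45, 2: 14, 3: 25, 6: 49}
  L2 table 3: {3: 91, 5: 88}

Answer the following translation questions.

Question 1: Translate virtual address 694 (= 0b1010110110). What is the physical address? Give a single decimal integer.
Answer: 1462

Derivation:
vaddr = 694 = 0b1010110110
Split: l1_idx=5, l2_idx=3, offset=6
L1[5] = 3
L2[3][3] = 91
paddr = 91 * 16 + 6 = 1462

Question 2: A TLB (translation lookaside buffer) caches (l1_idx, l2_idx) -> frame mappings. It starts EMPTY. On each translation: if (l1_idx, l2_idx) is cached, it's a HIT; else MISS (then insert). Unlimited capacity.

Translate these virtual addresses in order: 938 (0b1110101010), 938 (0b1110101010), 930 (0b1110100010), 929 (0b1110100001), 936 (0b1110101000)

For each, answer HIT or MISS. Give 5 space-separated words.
vaddr=938: (7,2) not in TLB -> MISS, insert
vaddr=938: (7,2) in TLB -> HIT
vaddr=930: (7,2) in TLB -> HIT
vaddr=929: (7,2) in TLB -> HIT
vaddr=936: (7,2) in TLB -> HIT

Answer: MISS HIT HIT HIT HIT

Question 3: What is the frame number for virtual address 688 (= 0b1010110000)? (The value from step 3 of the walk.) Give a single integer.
Answer: 91

Derivation:
vaddr = 688: l1_idx=5, l2_idx=3
L1[5] = 3; L2[3][3] = 91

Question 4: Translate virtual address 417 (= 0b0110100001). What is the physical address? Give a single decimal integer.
vaddr = 417 = 0b0110100001
Split: l1_idx=3, l2_idx=2, offset=1
L1[3] = 0
L2[0][2] = 80
paddr = 80 * 16 + 1 = 1281

Answer: 1281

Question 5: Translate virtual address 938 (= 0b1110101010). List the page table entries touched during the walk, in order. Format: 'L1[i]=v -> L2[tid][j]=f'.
vaddr = 938 = 0b1110101010
Split: l1_idx=7, l2_idx=2, offset=10

Answer: L1[7]=2 -> L2[2][2]=14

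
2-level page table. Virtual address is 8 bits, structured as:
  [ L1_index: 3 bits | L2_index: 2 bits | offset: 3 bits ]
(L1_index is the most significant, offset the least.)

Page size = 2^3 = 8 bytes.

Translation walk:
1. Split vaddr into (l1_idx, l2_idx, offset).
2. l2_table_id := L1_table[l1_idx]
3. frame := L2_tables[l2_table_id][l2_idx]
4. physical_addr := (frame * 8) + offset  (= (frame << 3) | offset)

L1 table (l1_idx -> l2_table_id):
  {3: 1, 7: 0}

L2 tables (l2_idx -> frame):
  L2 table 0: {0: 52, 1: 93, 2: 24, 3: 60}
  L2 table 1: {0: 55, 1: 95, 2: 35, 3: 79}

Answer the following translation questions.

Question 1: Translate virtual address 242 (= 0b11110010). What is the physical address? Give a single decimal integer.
vaddr = 242 = 0b11110010
Split: l1_idx=7, l2_idx=2, offset=2
L1[7] = 0
L2[0][2] = 24
paddr = 24 * 8 + 2 = 194

Answer: 194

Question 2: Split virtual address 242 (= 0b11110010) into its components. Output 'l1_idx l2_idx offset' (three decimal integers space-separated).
Answer: 7 2 2

Derivation:
vaddr = 242 = 0b11110010
  top 3 bits -> l1_idx = 7
  next 2 bits -> l2_idx = 2
  bottom 3 bits -> offset = 2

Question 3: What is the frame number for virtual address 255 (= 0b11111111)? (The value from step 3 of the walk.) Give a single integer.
Answer: 60

Derivation:
vaddr = 255: l1_idx=7, l2_idx=3
L1[7] = 0; L2[0][3] = 60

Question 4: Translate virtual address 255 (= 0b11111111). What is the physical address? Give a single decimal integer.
vaddr = 255 = 0b11111111
Split: l1_idx=7, l2_idx=3, offset=7
L1[7] = 0
L2[0][3] = 60
paddr = 60 * 8 + 7 = 487

Answer: 487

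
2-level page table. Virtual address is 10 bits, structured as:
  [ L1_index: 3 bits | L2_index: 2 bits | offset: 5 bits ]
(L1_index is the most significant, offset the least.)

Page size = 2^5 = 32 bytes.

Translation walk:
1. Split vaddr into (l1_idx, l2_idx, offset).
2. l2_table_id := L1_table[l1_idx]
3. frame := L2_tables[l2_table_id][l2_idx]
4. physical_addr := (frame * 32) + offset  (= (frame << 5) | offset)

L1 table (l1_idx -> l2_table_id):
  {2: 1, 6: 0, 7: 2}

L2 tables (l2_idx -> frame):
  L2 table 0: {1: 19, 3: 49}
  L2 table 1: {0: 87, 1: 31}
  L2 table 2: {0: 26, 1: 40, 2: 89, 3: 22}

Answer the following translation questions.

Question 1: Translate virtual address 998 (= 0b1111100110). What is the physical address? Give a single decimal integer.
vaddr = 998 = 0b1111100110
Split: l1_idx=7, l2_idx=3, offset=6
L1[7] = 2
L2[2][3] = 22
paddr = 22 * 32 + 6 = 710

Answer: 710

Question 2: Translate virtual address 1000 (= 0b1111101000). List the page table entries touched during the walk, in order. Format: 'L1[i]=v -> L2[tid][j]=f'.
vaddr = 1000 = 0b1111101000
Split: l1_idx=7, l2_idx=3, offset=8

Answer: L1[7]=2 -> L2[2][3]=22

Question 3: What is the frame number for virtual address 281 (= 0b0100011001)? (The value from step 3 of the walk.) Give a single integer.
vaddr = 281: l1_idx=2, l2_idx=0
L1[2] = 1; L2[1][0] = 87

Answer: 87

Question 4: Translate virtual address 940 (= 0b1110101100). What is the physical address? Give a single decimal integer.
vaddr = 940 = 0b1110101100
Split: l1_idx=7, l2_idx=1, offset=12
L1[7] = 2
L2[2][1] = 40
paddr = 40 * 32 + 12 = 1292

Answer: 1292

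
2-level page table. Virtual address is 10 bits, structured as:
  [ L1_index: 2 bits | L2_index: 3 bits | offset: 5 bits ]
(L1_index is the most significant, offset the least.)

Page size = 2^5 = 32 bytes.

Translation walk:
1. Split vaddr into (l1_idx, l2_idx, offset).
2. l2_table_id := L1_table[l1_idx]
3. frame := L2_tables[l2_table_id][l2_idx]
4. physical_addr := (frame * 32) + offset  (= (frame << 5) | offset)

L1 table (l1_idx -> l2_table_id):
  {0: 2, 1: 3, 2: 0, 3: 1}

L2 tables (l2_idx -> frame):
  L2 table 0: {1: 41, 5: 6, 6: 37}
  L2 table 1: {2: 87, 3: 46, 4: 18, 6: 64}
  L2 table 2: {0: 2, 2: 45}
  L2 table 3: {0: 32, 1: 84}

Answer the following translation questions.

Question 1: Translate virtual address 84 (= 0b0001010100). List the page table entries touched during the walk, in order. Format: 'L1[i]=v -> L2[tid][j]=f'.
vaddr = 84 = 0b0001010100
Split: l1_idx=0, l2_idx=2, offset=20

Answer: L1[0]=2 -> L2[2][2]=45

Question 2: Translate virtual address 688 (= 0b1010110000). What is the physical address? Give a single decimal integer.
Answer: 208

Derivation:
vaddr = 688 = 0b1010110000
Split: l1_idx=2, l2_idx=5, offset=16
L1[2] = 0
L2[0][5] = 6
paddr = 6 * 32 + 16 = 208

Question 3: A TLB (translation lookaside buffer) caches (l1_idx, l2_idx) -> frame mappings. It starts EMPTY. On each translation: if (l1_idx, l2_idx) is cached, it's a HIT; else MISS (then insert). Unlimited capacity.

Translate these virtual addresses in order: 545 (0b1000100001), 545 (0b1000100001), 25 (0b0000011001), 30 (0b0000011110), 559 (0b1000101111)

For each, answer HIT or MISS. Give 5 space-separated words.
vaddr=545: (2,1) not in TLB -> MISS, insert
vaddr=545: (2,1) in TLB -> HIT
vaddr=25: (0,0) not in TLB -> MISS, insert
vaddr=30: (0,0) in TLB -> HIT
vaddr=559: (2,1) in TLB -> HIT

Answer: MISS HIT MISS HIT HIT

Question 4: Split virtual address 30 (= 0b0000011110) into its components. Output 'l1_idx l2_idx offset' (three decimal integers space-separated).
vaddr = 30 = 0b0000011110
  top 2 bits -> l1_idx = 0
  next 3 bits -> l2_idx = 0
  bottom 5 bits -> offset = 30

Answer: 0 0 30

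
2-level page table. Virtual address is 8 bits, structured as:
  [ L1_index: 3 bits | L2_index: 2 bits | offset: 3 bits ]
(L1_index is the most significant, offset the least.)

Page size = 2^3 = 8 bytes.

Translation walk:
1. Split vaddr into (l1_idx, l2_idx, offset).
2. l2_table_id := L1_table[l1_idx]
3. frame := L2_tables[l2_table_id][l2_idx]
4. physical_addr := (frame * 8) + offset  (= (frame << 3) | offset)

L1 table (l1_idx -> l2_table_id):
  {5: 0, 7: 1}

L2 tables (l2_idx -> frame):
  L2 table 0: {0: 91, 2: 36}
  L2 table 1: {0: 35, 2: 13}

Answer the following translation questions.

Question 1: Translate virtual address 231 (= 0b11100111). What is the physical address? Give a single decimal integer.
vaddr = 231 = 0b11100111
Split: l1_idx=7, l2_idx=0, offset=7
L1[7] = 1
L2[1][0] = 35
paddr = 35 * 8 + 7 = 287

Answer: 287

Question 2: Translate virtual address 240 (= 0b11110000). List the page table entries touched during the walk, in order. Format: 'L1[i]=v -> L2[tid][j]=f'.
Answer: L1[7]=1 -> L2[1][2]=13

Derivation:
vaddr = 240 = 0b11110000
Split: l1_idx=7, l2_idx=2, offset=0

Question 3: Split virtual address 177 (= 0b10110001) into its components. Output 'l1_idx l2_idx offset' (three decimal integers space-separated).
vaddr = 177 = 0b10110001
  top 3 bits -> l1_idx = 5
  next 2 bits -> l2_idx = 2
  bottom 3 bits -> offset = 1

Answer: 5 2 1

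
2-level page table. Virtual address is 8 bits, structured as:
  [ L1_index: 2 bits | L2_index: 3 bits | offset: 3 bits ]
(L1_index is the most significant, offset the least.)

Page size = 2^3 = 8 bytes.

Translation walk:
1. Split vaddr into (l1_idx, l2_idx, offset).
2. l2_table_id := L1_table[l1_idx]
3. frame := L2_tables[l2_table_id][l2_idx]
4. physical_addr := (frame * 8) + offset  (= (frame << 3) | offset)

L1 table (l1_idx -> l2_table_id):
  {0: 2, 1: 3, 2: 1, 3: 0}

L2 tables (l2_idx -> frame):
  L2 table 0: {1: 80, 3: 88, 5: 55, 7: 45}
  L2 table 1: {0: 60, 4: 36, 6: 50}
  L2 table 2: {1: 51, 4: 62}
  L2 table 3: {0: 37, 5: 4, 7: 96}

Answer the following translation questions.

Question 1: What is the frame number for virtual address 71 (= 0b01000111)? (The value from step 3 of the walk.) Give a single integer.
vaddr = 71: l1_idx=1, l2_idx=0
L1[1] = 3; L2[3][0] = 37

Answer: 37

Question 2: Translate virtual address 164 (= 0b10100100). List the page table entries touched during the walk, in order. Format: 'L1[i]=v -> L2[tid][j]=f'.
Answer: L1[2]=1 -> L2[1][4]=36

Derivation:
vaddr = 164 = 0b10100100
Split: l1_idx=2, l2_idx=4, offset=4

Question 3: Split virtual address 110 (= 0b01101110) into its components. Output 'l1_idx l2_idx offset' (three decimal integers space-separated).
vaddr = 110 = 0b01101110
  top 2 bits -> l1_idx = 1
  next 3 bits -> l2_idx = 5
  bottom 3 bits -> offset = 6

Answer: 1 5 6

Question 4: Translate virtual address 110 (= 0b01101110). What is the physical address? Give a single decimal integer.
Answer: 38

Derivation:
vaddr = 110 = 0b01101110
Split: l1_idx=1, l2_idx=5, offset=6
L1[1] = 3
L2[3][5] = 4
paddr = 4 * 8 + 6 = 38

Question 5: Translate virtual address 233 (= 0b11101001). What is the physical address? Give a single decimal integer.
Answer: 441

Derivation:
vaddr = 233 = 0b11101001
Split: l1_idx=3, l2_idx=5, offset=1
L1[3] = 0
L2[0][5] = 55
paddr = 55 * 8 + 1 = 441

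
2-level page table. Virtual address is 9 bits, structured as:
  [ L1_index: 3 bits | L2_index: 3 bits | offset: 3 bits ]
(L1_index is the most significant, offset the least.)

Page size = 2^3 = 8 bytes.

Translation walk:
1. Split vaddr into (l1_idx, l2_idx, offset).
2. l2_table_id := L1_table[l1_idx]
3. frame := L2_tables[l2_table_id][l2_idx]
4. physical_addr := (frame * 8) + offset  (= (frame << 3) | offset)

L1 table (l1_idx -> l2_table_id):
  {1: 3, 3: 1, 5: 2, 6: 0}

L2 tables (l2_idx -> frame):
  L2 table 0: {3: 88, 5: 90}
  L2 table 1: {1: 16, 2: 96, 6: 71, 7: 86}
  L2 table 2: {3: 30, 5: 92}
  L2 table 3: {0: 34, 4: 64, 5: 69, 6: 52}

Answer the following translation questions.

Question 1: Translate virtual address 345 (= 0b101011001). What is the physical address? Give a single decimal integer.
vaddr = 345 = 0b101011001
Split: l1_idx=5, l2_idx=3, offset=1
L1[5] = 2
L2[2][3] = 30
paddr = 30 * 8 + 1 = 241

Answer: 241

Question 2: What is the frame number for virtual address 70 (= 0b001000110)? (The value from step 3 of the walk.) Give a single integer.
Answer: 34

Derivation:
vaddr = 70: l1_idx=1, l2_idx=0
L1[1] = 3; L2[3][0] = 34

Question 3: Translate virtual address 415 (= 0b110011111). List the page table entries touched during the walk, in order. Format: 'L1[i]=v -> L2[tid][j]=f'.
vaddr = 415 = 0b110011111
Split: l1_idx=6, l2_idx=3, offset=7

Answer: L1[6]=0 -> L2[0][3]=88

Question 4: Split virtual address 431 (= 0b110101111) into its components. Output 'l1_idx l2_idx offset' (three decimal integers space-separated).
vaddr = 431 = 0b110101111
  top 3 bits -> l1_idx = 6
  next 3 bits -> l2_idx = 5
  bottom 3 bits -> offset = 7

Answer: 6 5 7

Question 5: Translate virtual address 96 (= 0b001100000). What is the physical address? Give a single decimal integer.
Answer: 512

Derivation:
vaddr = 96 = 0b001100000
Split: l1_idx=1, l2_idx=4, offset=0
L1[1] = 3
L2[3][4] = 64
paddr = 64 * 8 + 0 = 512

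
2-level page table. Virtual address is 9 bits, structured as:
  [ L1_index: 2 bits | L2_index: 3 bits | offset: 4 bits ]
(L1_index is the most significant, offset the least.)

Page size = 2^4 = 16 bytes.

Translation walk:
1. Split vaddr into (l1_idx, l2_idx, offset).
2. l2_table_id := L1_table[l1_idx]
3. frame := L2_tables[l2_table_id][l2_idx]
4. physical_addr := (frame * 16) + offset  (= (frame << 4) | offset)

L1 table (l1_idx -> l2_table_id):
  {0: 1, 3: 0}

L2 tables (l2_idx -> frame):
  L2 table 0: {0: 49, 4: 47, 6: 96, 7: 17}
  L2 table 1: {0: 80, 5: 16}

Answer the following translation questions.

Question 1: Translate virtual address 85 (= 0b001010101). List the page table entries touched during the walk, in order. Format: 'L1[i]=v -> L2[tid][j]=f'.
Answer: L1[0]=1 -> L2[1][5]=16

Derivation:
vaddr = 85 = 0b001010101
Split: l1_idx=0, l2_idx=5, offset=5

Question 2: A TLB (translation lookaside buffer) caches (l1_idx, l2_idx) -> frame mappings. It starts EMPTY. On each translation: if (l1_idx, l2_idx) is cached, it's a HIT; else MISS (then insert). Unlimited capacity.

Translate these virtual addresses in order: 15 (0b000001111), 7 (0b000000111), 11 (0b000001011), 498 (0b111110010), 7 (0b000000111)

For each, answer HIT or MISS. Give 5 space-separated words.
vaddr=15: (0,0) not in TLB -> MISS, insert
vaddr=7: (0,0) in TLB -> HIT
vaddr=11: (0,0) in TLB -> HIT
vaddr=498: (3,7) not in TLB -> MISS, insert
vaddr=7: (0,0) in TLB -> HIT

Answer: MISS HIT HIT MISS HIT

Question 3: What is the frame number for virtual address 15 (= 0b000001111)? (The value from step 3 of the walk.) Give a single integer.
vaddr = 15: l1_idx=0, l2_idx=0
L1[0] = 1; L2[1][0] = 80

Answer: 80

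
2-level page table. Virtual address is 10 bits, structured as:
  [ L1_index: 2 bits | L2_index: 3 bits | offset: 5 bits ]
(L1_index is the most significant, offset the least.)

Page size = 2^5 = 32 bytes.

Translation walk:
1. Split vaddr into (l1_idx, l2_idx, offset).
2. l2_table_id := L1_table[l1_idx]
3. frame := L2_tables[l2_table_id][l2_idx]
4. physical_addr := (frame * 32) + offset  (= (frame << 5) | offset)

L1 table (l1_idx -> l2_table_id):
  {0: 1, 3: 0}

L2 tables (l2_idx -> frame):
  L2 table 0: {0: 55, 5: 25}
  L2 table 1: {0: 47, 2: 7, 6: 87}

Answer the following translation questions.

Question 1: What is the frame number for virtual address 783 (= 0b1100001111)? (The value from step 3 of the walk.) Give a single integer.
Answer: 55

Derivation:
vaddr = 783: l1_idx=3, l2_idx=0
L1[3] = 0; L2[0][0] = 55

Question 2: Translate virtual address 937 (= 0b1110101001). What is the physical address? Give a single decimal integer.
Answer: 809

Derivation:
vaddr = 937 = 0b1110101001
Split: l1_idx=3, l2_idx=5, offset=9
L1[3] = 0
L2[0][5] = 25
paddr = 25 * 32 + 9 = 809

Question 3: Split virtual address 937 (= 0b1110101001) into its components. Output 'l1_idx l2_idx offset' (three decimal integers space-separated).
Answer: 3 5 9

Derivation:
vaddr = 937 = 0b1110101001
  top 2 bits -> l1_idx = 3
  next 3 bits -> l2_idx = 5
  bottom 5 bits -> offset = 9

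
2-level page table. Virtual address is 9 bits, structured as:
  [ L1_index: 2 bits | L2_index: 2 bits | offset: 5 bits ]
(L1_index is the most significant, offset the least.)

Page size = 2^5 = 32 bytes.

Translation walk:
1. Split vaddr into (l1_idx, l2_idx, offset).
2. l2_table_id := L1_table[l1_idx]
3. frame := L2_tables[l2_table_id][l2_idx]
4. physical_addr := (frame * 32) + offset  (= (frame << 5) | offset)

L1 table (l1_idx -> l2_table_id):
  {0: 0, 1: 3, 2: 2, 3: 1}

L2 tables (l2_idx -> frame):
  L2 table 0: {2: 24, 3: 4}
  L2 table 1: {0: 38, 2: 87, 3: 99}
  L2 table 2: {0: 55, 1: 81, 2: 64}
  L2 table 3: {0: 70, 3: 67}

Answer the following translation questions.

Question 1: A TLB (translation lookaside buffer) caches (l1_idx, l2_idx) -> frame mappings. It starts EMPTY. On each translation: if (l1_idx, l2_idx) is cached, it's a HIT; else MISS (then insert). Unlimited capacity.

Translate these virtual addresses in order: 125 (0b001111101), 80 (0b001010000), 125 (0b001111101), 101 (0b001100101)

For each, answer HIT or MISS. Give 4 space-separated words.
vaddr=125: (0,3) not in TLB -> MISS, insert
vaddr=80: (0,2) not in TLB -> MISS, insert
vaddr=125: (0,3) in TLB -> HIT
vaddr=101: (0,3) in TLB -> HIT

Answer: MISS MISS HIT HIT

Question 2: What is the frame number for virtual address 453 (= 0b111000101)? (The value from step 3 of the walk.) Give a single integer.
Answer: 87

Derivation:
vaddr = 453: l1_idx=3, l2_idx=2
L1[3] = 1; L2[1][2] = 87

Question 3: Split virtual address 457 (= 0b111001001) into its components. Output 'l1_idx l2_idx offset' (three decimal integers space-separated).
vaddr = 457 = 0b111001001
  top 2 bits -> l1_idx = 3
  next 2 bits -> l2_idx = 2
  bottom 5 bits -> offset = 9

Answer: 3 2 9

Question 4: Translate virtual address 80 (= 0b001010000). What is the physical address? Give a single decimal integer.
vaddr = 80 = 0b001010000
Split: l1_idx=0, l2_idx=2, offset=16
L1[0] = 0
L2[0][2] = 24
paddr = 24 * 32 + 16 = 784

Answer: 784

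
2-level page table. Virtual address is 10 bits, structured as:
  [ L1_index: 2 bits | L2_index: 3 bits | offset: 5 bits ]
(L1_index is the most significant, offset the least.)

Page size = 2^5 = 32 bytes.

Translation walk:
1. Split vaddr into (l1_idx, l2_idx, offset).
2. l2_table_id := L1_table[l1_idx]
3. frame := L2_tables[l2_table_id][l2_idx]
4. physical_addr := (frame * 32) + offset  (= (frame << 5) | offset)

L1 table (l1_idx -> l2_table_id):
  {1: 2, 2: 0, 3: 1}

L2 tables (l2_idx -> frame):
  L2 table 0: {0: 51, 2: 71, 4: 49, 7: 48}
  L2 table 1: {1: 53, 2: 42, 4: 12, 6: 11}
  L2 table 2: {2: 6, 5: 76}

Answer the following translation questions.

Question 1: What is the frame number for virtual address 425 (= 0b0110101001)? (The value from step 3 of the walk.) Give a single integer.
vaddr = 425: l1_idx=1, l2_idx=5
L1[1] = 2; L2[2][5] = 76

Answer: 76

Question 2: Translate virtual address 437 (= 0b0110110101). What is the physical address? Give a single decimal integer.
vaddr = 437 = 0b0110110101
Split: l1_idx=1, l2_idx=5, offset=21
L1[1] = 2
L2[2][5] = 76
paddr = 76 * 32 + 21 = 2453

Answer: 2453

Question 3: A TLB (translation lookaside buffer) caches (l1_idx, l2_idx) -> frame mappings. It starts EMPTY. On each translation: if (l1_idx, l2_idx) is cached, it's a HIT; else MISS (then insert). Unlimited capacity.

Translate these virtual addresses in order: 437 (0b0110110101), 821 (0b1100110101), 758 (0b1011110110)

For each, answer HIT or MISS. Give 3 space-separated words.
Answer: MISS MISS MISS

Derivation:
vaddr=437: (1,5) not in TLB -> MISS, insert
vaddr=821: (3,1) not in TLB -> MISS, insert
vaddr=758: (2,7) not in TLB -> MISS, insert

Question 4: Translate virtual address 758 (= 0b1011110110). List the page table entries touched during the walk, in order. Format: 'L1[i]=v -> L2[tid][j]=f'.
vaddr = 758 = 0b1011110110
Split: l1_idx=2, l2_idx=7, offset=22

Answer: L1[2]=0 -> L2[0][7]=48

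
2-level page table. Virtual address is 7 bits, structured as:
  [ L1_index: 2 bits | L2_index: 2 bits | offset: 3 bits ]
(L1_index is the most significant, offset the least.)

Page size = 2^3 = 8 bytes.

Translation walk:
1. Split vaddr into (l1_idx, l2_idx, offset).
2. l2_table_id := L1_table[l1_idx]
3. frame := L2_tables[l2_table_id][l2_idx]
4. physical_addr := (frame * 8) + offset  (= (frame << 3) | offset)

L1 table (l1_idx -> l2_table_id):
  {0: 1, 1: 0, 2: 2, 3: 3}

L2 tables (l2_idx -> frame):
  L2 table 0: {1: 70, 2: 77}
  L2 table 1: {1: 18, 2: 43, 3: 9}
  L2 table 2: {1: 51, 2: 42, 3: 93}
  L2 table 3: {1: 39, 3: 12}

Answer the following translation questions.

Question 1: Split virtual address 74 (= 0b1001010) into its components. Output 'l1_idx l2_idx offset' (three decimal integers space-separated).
vaddr = 74 = 0b1001010
  top 2 bits -> l1_idx = 2
  next 2 bits -> l2_idx = 1
  bottom 3 bits -> offset = 2

Answer: 2 1 2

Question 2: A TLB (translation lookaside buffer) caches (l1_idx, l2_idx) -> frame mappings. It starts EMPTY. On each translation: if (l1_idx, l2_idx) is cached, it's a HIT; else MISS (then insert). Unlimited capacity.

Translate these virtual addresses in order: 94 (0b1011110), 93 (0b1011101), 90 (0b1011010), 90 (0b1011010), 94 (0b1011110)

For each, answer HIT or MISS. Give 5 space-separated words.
Answer: MISS HIT HIT HIT HIT

Derivation:
vaddr=94: (2,3) not in TLB -> MISS, insert
vaddr=93: (2,3) in TLB -> HIT
vaddr=90: (2,3) in TLB -> HIT
vaddr=90: (2,3) in TLB -> HIT
vaddr=94: (2,3) in TLB -> HIT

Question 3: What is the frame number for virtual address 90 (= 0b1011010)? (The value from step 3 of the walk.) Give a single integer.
Answer: 93

Derivation:
vaddr = 90: l1_idx=2, l2_idx=3
L1[2] = 2; L2[2][3] = 93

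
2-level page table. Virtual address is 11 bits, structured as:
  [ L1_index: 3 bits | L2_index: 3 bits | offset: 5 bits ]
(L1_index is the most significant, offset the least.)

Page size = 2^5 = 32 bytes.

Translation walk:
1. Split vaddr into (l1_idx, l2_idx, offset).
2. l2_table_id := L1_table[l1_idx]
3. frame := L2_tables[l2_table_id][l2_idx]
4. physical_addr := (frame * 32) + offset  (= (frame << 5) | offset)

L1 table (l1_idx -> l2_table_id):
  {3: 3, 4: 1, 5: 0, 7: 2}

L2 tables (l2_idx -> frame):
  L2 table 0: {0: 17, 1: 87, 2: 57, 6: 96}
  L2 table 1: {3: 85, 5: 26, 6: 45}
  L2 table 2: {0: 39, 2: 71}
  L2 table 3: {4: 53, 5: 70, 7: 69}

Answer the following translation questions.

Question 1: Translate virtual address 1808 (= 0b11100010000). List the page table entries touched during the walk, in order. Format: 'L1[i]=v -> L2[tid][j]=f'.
vaddr = 1808 = 0b11100010000
Split: l1_idx=7, l2_idx=0, offset=16

Answer: L1[7]=2 -> L2[2][0]=39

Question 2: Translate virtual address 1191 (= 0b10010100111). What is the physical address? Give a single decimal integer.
Answer: 839

Derivation:
vaddr = 1191 = 0b10010100111
Split: l1_idx=4, l2_idx=5, offset=7
L1[4] = 1
L2[1][5] = 26
paddr = 26 * 32 + 7 = 839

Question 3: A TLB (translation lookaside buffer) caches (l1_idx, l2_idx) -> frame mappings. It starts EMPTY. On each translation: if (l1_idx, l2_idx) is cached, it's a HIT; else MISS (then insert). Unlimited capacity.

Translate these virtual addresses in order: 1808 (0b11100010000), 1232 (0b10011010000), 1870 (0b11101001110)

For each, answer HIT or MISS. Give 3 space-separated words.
vaddr=1808: (7,0) not in TLB -> MISS, insert
vaddr=1232: (4,6) not in TLB -> MISS, insert
vaddr=1870: (7,2) not in TLB -> MISS, insert

Answer: MISS MISS MISS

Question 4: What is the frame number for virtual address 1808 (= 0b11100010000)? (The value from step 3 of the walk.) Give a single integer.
Answer: 39

Derivation:
vaddr = 1808: l1_idx=7, l2_idx=0
L1[7] = 2; L2[2][0] = 39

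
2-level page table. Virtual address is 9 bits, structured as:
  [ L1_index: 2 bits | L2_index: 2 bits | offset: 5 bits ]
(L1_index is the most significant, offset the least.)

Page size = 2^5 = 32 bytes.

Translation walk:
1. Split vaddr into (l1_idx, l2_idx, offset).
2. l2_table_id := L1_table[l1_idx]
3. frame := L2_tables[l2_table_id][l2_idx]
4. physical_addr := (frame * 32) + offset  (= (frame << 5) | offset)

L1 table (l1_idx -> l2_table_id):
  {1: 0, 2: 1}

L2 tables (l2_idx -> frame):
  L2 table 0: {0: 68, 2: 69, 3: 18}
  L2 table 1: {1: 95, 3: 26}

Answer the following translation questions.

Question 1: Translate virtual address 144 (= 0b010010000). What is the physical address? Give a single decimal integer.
Answer: 2192

Derivation:
vaddr = 144 = 0b010010000
Split: l1_idx=1, l2_idx=0, offset=16
L1[1] = 0
L2[0][0] = 68
paddr = 68 * 32 + 16 = 2192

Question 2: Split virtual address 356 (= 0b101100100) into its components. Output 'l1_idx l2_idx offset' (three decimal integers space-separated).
Answer: 2 3 4

Derivation:
vaddr = 356 = 0b101100100
  top 2 bits -> l1_idx = 2
  next 2 bits -> l2_idx = 3
  bottom 5 bits -> offset = 4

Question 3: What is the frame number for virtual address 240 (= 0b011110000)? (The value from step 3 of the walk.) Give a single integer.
Answer: 18

Derivation:
vaddr = 240: l1_idx=1, l2_idx=3
L1[1] = 0; L2[0][3] = 18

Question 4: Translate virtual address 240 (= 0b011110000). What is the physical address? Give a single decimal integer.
Answer: 592

Derivation:
vaddr = 240 = 0b011110000
Split: l1_idx=1, l2_idx=3, offset=16
L1[1] = 0
L2[0][3] = 18
paddr = 18 * 32 + 16 = 592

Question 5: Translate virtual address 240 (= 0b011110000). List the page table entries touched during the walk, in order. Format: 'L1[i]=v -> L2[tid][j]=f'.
Answer: L1[1]=0 -> L2[0][3]=18

Derivation:
vaddr = 240 = 0b011110000
Split: l1_idx=1, l2_idx=3, offset=16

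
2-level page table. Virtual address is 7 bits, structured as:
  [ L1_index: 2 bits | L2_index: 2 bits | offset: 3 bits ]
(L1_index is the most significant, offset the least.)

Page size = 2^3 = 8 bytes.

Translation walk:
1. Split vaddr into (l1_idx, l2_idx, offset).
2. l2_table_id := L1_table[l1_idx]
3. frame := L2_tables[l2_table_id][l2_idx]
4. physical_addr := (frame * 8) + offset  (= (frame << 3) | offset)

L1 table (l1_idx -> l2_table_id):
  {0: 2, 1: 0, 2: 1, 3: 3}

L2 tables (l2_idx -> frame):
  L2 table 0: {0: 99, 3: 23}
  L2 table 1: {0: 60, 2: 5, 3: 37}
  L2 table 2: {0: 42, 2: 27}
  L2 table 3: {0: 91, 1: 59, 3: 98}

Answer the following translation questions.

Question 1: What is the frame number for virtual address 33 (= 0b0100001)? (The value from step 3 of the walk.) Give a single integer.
vaddr = 33: l1_idx=1, l2_idx=0
L1[1] = 0; L2[0][0] = 99

Answer: 99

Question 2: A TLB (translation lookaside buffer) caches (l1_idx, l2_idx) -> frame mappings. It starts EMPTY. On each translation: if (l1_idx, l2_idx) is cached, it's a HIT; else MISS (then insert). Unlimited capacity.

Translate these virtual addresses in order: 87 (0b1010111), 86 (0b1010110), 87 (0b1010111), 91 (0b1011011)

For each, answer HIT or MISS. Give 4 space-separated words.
Answer: MISS HIT HIT MISS

Derivation:
vaddr=87: (2,2) not in TLB -> MISS, insert
vaddr=86: (2,2) in TLB -> HIT
vaddr=87: (2,2) in TLB -> HIT
vaddr=91: (2,3) not in TLB -> MISS, insert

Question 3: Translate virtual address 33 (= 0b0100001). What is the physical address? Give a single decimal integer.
vaddr = 33 = 0b0100001
Split: l1_idx=1, l2_idx=0, offset=1
L1[1] = 0
L2[0][0] = 99
paddr = 99 * 8 + 1 = 793

Answer: 793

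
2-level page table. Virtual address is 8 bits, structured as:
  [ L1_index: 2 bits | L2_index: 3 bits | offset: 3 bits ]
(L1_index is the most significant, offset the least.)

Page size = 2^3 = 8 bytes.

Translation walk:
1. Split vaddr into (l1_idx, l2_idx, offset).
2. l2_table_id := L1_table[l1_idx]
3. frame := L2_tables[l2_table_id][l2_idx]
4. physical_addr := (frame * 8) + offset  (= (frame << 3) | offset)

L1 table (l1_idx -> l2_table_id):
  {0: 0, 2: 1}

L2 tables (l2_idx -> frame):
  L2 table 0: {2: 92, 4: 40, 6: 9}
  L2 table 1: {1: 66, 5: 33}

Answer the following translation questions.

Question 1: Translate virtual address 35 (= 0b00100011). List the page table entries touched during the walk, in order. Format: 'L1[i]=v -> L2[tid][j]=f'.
vaddr = 35 = 0b00100011
Split: l1_idx=0, l2_idx=4, offset=3

Answer: L1[0]=0 -> L2[0][4]=40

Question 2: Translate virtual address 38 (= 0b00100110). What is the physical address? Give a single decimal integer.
vaddr = 38 = 0b00100110
Split: l1_idx=0, l2_idx=4, offset=6
L1[0] = 0
L2[0][4] = 40
paddr = 40 * 8 + 6 = 326

Answer: 326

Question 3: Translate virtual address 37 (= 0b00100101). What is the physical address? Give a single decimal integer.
Answer: 325

Derivation:
vaddr = 37 = 0b00100101
Split: l1_idx=0, l2_idx=4, offset=5
L1[0] = 0
L2[0][4] = 40
paddr = 40 * 8 + 5 = 325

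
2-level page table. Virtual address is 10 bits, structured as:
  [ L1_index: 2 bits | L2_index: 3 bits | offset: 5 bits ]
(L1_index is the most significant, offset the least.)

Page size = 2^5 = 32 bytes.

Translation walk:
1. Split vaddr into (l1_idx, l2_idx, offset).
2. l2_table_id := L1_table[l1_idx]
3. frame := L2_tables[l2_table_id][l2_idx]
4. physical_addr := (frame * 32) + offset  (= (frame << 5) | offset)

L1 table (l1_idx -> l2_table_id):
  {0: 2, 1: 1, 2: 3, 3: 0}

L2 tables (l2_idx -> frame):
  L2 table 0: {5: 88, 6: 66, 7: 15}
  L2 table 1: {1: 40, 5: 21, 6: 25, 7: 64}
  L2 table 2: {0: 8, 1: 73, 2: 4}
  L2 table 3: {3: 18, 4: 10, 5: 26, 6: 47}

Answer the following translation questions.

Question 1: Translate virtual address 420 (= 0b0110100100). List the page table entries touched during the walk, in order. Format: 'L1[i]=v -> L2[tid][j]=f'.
vaddr = 420 = 0b0110100100
Split: l1_idx=1, l2_idx=5, offset=4

Answer: L1[1]=1 -> L2[1][5]=21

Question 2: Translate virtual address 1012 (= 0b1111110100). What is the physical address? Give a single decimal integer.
Answer: 500

Derivation:
vaddr = 1012 = 0b1111110100
Split: l1_idx=3, l2_idx=7, offset=20
L1[3] = 0
L2[0][7] = 15
paddr = 15 * 32 + 20 = 500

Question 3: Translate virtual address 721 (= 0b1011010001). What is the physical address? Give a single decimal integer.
Answer: 1521

Derivation:
vaddr = 721 = 0b1011010001
Split: l1_idx=2, l2_idx=6, offset=17
L1[2] = 3
L2[3][6] = 47
paddr = 47 * 32 + 17 = 1521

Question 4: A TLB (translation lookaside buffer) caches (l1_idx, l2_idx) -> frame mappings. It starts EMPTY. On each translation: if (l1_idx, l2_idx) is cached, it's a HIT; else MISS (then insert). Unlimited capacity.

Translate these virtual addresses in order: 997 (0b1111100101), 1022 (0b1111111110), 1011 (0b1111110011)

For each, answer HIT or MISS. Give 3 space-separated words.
vaddr=997: (3,7) not in TLB -> MISS, insert
vaddr=1022: (3,7) in TLB -> HIT
vaddr=1011: (3,7) in TLB -> HIT

Answer: MISS HIT HIT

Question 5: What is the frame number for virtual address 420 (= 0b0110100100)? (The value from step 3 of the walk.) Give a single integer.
vaddr = 420: l1_idx=1, l2_idx=5
L1[1] = 1; L2[1][5] = 21

Answer: 21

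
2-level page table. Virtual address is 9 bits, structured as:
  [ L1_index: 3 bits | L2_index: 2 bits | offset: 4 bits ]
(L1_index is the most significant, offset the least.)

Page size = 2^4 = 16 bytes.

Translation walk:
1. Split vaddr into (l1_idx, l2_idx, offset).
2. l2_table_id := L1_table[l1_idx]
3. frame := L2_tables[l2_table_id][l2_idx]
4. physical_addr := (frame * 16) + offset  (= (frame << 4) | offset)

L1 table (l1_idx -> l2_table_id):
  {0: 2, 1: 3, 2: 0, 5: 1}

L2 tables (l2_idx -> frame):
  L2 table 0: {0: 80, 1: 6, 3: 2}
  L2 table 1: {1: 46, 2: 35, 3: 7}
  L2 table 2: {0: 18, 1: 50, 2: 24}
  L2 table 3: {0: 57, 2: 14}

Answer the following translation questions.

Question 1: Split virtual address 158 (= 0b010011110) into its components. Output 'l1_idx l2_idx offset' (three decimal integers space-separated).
vaddr = 158 = 0b010011110
  top 3 bits -> l1_idx = 2
  next 2 bits -> l2_idx = 1
  bottom 4 bits -> offset = 14

Answer: 2 1 14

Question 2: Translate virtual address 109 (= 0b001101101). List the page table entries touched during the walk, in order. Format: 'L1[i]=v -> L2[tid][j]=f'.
Answer: L1[1]=3 -> L2[3][2]=14

Derivation:
vaddr = 109 = 0b001101101
Split: l1_idx=1, l2_idx=2, offset=13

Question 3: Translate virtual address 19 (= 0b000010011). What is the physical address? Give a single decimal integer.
vaddr = 19 = 0b000010011
Split: l1_idx=0, l2_idx=1, offset=3
L1[0] = 2
L2[2][1] = 50
paddr = 50 * 16 + 3 = 803

Answer: 803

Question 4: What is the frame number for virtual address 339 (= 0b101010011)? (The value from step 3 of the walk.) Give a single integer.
Answer: 46

Derivation:
vaddr = 339: l1_idx=5, l2_idx=1
L1[5] = 1; L2[1][1] = 46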